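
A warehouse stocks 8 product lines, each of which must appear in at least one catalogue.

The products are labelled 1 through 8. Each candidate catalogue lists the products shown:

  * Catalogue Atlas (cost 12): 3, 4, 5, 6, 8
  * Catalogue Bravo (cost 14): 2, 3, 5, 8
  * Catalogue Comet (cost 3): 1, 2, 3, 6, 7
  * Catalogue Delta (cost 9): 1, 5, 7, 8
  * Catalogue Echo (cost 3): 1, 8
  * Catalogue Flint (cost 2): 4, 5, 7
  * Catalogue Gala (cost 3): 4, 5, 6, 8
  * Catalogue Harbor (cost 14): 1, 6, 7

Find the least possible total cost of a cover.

6

Comet, Gala together cover every product (Comet ∪ Gala = {1, 2, 3, 4, 5, 6, 7, 8}); total cost 3 + 3 = 6.
The greedy pick Comet, Flint, Echo costs 8; no covering selection beats 6.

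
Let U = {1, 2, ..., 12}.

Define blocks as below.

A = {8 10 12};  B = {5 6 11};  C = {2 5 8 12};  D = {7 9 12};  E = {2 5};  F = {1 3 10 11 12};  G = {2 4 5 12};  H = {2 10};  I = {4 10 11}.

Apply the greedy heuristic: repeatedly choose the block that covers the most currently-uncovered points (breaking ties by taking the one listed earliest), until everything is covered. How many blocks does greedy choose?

Greedy: pick F (covers 5 new) → pick C (covers 3 new) → pick D (covers 2 new) → pick B (covers 1 new) → pick G (covers 1 new). Total picks: 5.

5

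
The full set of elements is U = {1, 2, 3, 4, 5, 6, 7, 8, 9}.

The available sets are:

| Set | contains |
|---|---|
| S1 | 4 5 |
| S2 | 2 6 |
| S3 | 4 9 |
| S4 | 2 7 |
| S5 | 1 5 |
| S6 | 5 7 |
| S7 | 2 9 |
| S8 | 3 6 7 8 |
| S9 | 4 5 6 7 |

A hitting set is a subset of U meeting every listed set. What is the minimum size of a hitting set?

Take H = {2, 3, 5, 9}. Each listed set contains at least one of these, so H is a hitting set of size 4.
No choice of 3 elements meets every set, so 4 is the minimum.

4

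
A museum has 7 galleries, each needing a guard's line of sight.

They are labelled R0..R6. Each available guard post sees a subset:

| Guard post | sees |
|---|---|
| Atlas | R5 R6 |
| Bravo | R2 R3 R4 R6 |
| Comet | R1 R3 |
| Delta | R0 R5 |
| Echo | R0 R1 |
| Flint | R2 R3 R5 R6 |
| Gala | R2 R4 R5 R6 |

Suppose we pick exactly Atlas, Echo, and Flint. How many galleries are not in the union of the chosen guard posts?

Union of Atlas, Echo, Flint = {R0, R1, R2, R3, R5, R6}.
Not covered: R4 — 1 gallery.

1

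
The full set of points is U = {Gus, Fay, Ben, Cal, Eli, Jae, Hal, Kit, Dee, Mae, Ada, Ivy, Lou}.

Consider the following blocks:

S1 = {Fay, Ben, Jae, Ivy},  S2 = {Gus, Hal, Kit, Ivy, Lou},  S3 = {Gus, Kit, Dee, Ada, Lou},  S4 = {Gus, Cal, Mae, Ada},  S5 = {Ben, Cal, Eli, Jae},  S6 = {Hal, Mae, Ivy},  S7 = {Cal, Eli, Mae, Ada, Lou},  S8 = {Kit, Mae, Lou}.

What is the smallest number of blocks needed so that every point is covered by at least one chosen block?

4

S1, S3, S6, and S7 cover everything between them: the union {Gus, Fay, Ben, Cal, Eli, Jae, Hal, Kit, Dee, Mae, Ada, Ivy, Lou} is all of U.
No 3 of the 8 blocks cover everything (all 56 combinations miss at least one point), so 4 is optimal.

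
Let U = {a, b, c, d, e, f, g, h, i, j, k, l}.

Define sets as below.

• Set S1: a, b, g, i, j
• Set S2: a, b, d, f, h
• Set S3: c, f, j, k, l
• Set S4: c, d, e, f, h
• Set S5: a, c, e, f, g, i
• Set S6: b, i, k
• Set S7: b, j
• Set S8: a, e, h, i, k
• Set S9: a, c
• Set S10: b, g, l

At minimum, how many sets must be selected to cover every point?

S2, S3, and S5 cover everything between them: the union {a, b, c, d, e, f, g, h, i, j, k, l} is all of U.
No 2 of the 10 sets cover everything (all 45 combinations miss at least one point), so 3 is optimal.

3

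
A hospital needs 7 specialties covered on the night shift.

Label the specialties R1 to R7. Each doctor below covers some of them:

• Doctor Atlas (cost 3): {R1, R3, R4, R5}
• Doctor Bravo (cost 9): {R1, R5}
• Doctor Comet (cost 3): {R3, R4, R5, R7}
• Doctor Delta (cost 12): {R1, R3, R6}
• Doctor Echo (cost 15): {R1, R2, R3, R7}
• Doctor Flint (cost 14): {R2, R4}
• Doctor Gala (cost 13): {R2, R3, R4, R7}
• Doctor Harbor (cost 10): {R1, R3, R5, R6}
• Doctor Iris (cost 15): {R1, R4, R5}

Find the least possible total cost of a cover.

Gala, Harbor together cover every specialty (Gala ∪ Harbor = {R1, R2, R3, R4, R5, R6, R7}); total cost 13 + 10 = 23.
The greedy pick Atlas, Comet, Harbor, Gala costs 29; no covering selection beats 23.

23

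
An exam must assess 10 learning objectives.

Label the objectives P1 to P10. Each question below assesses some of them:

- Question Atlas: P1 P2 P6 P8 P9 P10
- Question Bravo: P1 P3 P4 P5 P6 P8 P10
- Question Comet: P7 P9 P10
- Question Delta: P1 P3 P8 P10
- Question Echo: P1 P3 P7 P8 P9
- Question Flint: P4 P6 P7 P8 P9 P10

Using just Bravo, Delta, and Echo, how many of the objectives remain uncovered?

Union of Bravo, Delta, Echo = {P1, P3, P4, P5, P6, P7, P8, P9, P10}.
Not covered: P2 — 1 objective.

1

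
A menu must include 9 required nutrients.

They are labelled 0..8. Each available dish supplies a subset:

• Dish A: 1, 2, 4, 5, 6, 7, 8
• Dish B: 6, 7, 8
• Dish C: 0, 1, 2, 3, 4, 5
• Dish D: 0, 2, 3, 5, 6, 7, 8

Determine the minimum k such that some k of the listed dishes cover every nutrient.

Take {B, C}. Their union is {0, 1, 2, 3, 4, 5, 6, 7, 8}, which is all 9 nutrients.
No single dish has all 9 nutrients (the largest, A, has 7), so 2 is optimal.

2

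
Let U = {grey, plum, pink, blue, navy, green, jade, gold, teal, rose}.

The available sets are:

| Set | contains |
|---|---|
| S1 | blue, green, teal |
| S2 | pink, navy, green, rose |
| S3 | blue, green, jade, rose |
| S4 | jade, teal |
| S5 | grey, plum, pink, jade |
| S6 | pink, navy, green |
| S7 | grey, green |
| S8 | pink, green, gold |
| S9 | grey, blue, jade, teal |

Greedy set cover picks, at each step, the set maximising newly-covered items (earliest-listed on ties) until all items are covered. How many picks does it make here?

Greedy: pick S2 (covers 4 new) → pick S9 (covers 4 new) → pick S5 (covers 1 new) → pick S8 (covers 1 new). Total picks: 4.

4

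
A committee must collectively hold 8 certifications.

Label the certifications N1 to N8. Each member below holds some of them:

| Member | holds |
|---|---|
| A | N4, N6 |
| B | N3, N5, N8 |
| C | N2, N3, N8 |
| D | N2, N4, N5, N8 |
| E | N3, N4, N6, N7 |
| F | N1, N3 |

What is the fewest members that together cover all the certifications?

D and E and F together: D ∪ E ∪ F = {N1, N2, N3, N4, N5, N6, N7, N8} — every certification is covered.
Only F contains N1, so F is forced; the remaining 6 certifications need at least 2 more members (each remaining member adds at most 4) — so at least 3 members are needed, and 3 is optimal.

3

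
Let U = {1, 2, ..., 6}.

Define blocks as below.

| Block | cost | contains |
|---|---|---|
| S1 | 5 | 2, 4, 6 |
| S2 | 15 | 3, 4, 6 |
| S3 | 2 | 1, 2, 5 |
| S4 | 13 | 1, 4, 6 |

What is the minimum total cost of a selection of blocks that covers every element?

17

S2, S3 together cover every element (S2 ∪ S3 = {1, 2, 3, 4, 5, 6}); total cost 15 + 2 = 17.
The greedy pick S3, S1, S2 costs 22; no covering selection beats 17.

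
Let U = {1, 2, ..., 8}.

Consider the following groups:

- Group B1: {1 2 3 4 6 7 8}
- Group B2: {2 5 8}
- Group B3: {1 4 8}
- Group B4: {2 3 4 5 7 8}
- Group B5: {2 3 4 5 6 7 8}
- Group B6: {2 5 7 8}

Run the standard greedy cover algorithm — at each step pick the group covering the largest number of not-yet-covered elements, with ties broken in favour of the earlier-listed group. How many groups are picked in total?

2

Greedy: pick B1 (covers 7 new) → pick B2 (covers 1 new). Total picks: 2.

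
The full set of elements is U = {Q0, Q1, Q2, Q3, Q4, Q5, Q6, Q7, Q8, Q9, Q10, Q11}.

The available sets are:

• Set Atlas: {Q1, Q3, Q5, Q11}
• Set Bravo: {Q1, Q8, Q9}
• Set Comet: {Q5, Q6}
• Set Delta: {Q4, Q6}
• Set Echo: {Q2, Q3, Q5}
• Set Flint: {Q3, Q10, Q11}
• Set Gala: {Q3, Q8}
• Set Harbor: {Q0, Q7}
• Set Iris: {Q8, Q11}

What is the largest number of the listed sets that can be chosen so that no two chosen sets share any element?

4

Bravo, Delta, Echo, Harbor are pairwise disjoint (Bravo={Q1,Q8,Q9}; Delta={Q4,Q6}; Echo={Q2,Q3,Q5}; Harbor={Q0,Q7}).
Every remaining set overlaps one of these, and no 5 of the listed sets are pairwise disjoint, so 4 is the maximum.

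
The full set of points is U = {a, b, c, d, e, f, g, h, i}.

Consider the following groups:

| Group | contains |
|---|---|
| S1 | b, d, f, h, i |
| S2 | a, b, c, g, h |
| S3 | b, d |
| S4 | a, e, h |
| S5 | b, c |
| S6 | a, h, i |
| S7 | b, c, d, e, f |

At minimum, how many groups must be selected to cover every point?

S2, S6, and S7 cover everything between them: the union {a, b, c, d, e, f, g, h, i} is all of U.
Only S2 contains g, so S2 is forced; the remaining 4 points need at least 2 more groups (each remaining group adds at most 3) — so at least 3 groups are needed, and 3 is optimal.

3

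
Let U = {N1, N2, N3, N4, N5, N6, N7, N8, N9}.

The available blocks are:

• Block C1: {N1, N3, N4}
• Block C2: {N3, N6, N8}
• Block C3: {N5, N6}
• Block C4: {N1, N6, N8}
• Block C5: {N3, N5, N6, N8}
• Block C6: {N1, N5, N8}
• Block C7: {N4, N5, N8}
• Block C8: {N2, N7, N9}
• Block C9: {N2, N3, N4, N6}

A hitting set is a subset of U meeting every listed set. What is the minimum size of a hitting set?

4

The 4 points {N3, N5, N6, N7} hit every block.
No choice of 3 points meets every block, so 4 is the minimum.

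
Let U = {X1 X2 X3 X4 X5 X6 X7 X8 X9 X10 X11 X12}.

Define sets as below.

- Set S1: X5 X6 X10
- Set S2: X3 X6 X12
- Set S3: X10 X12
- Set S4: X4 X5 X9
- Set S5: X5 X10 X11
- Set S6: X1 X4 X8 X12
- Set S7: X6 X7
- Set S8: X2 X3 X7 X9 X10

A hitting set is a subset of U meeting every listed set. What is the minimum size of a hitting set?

3

The 3 elements {X5, X7, X12} hit every set.
The sets S3, S4, S7 are pairwise disjoint, so any hitting set needs a separate element for each — at least 3. Hence 3 is optimal.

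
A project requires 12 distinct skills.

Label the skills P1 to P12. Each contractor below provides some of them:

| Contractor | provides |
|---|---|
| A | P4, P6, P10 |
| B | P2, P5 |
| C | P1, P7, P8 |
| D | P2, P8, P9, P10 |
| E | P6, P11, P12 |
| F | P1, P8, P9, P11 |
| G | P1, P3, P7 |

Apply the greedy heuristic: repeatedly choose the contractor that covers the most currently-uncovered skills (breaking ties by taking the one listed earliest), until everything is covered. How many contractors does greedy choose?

Greedy: pick D (covers 4 new) → pick E (covers 3 new) → pick G (covers 3 new) → pick A (covers 1 new) → pick B (covers 1 new). Total picks: 5.

5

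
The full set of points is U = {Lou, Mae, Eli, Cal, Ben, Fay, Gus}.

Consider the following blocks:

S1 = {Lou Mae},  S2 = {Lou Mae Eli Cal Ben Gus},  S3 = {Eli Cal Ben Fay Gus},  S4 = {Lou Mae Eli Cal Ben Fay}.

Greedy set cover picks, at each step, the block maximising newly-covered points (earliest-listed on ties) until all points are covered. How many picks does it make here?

2

Greedy: pick S2 (covers 6 new) → pick S3 (covers 1 new). Total picks: 2.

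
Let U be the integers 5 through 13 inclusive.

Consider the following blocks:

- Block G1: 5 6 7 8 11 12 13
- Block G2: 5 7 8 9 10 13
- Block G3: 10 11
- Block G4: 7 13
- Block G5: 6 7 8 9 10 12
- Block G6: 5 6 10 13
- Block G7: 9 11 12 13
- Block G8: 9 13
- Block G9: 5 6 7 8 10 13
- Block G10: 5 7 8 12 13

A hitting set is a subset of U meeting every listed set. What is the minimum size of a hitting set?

2

The 2 elements {10, 13} hit every block.
The blocks G3, G10 are pairwise disjoint, so any hitting set needs a separate element for each — at least 2. Hence 2 is optimal.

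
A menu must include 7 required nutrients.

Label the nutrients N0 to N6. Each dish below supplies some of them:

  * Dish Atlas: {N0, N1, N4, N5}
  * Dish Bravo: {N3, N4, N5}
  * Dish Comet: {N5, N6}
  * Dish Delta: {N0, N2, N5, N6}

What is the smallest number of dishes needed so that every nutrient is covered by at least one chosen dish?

3

Take {Atlas, Bravo, Delta}. Their union is {N0, N1, N2, N3, N4, N5, N6}, which is all 7 nutrients.
Only Atlas contains N1, so Atlas is forced; the remaining 3 nutrients need at least 2 more dishes (each remaining dish adds at most 2) — so at least 3 dishes are needed, and 3 is optimal.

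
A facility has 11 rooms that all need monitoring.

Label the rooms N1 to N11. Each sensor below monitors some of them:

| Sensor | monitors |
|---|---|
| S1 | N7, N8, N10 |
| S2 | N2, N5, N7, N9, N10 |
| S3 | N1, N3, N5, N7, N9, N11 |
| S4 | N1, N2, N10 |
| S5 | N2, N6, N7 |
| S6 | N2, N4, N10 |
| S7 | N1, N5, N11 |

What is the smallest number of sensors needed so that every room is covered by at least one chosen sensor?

S1 and S3 and S5 and S6 together: S1 ∪ S3 ∪ S5 ∪ S6 = {N1, N2, N3, N4, N5, N6, N7, N8, N9, N10, N11} — every room is covered.
No 3 of the 7 sensors cover everything (all 35 combinations miss at least one room), so 4 is optimal.

4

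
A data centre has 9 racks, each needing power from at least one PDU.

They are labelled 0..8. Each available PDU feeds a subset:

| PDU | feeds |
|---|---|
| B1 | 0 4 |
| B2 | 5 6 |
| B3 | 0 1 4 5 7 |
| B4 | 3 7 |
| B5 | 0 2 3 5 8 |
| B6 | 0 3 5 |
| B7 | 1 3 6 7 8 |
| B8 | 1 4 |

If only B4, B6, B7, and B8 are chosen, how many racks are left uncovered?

Union of B4, B6, B7, B8 = {0, 1, 3, 4, 5, 6, 7, 8}.
Not covered: 2 — 1 rack.

1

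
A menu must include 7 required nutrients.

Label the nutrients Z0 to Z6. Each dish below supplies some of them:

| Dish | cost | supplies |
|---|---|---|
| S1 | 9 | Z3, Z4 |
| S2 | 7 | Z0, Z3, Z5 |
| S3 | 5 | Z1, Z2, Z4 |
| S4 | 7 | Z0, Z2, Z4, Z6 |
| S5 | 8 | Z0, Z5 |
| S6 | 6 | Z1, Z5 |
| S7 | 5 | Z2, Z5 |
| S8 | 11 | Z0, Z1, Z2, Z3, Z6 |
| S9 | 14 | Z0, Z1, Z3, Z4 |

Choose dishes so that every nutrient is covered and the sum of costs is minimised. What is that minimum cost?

19

S2, S3, S4 together cover every nutrient (S2 ∪ S3 ∪ S4 = {Z0, Z1, Z2, Z3, Z4, Z5, Z6}); total cost 7 + 5 + 7 = 19.
No covering selection has total cost below 19.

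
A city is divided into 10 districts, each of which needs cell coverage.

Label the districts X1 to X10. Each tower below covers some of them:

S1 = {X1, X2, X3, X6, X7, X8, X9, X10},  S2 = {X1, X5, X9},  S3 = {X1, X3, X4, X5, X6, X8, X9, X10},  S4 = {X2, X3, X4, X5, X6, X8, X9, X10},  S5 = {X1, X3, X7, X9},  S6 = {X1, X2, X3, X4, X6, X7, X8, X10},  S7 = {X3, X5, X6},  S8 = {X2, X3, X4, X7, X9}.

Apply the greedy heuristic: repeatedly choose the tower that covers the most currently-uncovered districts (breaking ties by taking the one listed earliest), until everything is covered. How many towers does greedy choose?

Greedy: pick S1 (covers 8 new) → pick S3 (covers 2 new). Total picks: 2.

2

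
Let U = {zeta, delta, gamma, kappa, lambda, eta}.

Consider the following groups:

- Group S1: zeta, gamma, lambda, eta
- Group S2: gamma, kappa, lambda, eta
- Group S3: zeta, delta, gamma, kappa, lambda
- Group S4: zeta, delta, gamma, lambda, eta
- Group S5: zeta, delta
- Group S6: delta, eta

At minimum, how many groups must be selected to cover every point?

S2 and S3 together: S2 ∪ S3 = {zeta, delta, gamma, kappa, lambda, eta} — every point is covered.
No single group has all 6 points (the largest, S3, has 5), so 2 is optimal.

2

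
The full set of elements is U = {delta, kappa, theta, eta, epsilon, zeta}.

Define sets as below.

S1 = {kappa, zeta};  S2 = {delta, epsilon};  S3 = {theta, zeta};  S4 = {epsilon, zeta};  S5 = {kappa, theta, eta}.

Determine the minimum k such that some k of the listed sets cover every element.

Take {S2, S3, S5}. Their union is {delta, kappa, theta, eta, epsilon, zeta}, which is all 6 elements.
Only S2 contains delta, so S2 is forced; the remaining 4 elements need at least 2 more sets (each remaining set adds at most 3) — so at least 3 sets are needed, and 3 is optimal.

3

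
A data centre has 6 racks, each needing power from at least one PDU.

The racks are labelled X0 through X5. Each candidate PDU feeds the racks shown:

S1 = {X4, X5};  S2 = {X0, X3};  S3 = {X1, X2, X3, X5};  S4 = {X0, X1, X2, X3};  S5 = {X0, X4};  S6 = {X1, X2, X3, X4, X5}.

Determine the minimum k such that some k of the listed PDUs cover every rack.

Take {S2, S6}. Their union is {X0, X1, X2, X3, X4, X5}, which is all 6 racks.
No single PDU has all 6 racks (the largest, S6, has 5), so 2 is optimal.

2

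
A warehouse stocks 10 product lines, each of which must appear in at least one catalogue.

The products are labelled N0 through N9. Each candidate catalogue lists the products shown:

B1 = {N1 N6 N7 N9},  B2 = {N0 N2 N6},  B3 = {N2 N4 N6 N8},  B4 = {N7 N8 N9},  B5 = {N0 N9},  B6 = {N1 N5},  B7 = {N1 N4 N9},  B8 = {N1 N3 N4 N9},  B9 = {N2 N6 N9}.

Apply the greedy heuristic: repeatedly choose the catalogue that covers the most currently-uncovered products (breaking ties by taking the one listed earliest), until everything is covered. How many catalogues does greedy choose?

5

Greedy: pick B1 (covers 4 new) → pick B3 (covers 3 new) → pick B2 (covers 1 new) → pick B6 (covers 1 new) → pick B8 (covers 1 new). Total picks: 5.
(The true minimum cover uses only 4 catalogues, so greedy is not optimal here.)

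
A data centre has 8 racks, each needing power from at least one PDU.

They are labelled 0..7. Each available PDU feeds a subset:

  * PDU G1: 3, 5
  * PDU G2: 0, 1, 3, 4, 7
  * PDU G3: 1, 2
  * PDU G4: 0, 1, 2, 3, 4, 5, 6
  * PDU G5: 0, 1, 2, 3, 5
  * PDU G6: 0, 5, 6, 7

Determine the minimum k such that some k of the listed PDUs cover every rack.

G2 and G4 together: G2 ∪ G4 = {0, 1, 2, 3, 4, 5, 6, 7} — every rack is covered.
No single PDU has all 8 racks (the largest, G4, has 7), so 2 is optimal.

2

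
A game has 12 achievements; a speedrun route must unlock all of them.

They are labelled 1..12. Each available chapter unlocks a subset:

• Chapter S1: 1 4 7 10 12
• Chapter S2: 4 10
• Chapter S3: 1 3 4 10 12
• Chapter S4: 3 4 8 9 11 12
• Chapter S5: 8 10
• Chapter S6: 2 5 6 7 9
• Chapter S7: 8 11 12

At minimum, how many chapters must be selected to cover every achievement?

3

Take {S1, S4, S6}. Their union is {1, 2, 3, 4, 5, 6, 7, 8, 9, 10, 11, 12}, which is all 12 achievements.
Only S6 contains 2, so S6 is forced; the remaining 7 achievements need at least 2 more chapters (each remaining chapter adds at most 5) — so at least 3 chapters are needed, and 3 is optimal.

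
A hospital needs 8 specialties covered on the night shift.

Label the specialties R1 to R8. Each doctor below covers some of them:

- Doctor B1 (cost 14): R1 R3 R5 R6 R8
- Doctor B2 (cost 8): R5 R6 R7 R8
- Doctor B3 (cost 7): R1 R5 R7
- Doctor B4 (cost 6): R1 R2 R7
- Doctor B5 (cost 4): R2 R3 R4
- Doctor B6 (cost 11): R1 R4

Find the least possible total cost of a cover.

18

B2, B4, B5 together cover every specialty (B2 ∪ B4 ∪ B5 = {R1, R2, R3, R4, R5, R6, R7, R8}); total cost 8 + 6 + 4 = 18.
No covering selection has total cost below 18.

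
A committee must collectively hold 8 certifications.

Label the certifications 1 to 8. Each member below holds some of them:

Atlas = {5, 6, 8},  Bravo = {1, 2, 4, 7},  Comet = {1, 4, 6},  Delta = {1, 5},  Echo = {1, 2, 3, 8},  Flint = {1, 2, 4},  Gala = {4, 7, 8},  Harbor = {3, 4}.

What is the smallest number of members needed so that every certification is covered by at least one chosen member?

3

Take {Atlas, Echo, Gala}. Their union is {1, 2, 3, 4, 5, 6, 7, 8}, which is all 8 certifications.
No 2 of the 8 members cover everything (all 28 combinations miss at least one certification), so 3 is optimal.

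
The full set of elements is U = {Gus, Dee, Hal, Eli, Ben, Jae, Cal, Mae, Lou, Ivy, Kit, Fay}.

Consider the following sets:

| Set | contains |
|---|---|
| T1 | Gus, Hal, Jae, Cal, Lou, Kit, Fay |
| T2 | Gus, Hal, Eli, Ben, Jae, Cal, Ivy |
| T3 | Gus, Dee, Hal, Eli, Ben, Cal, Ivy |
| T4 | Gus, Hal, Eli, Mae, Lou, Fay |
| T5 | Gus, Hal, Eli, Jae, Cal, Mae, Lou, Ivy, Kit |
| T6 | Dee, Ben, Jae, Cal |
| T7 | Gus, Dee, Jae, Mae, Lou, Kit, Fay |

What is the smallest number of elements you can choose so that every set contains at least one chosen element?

2

Take H = {Eli, Jae}. Each listed set contains at least one of these, so H is a hitting set of size 2.
The sets T4, T6 are pairwise disjoint, so any hitting set needs a separate element for each — at least 2. Hence 2 is optimal.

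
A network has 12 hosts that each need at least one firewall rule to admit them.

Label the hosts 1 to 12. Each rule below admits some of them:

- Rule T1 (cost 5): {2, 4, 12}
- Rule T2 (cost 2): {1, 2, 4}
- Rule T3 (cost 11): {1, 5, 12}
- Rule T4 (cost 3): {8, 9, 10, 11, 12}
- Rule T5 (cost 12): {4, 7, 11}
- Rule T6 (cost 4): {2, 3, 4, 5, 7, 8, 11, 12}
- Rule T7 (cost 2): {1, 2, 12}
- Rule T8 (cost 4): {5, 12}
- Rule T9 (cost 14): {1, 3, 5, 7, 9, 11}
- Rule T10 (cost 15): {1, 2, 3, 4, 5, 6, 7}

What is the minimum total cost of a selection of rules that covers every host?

18

T4, T10 together cover every host (T4 ∪ T10 = {1, 2, 3, 4, 5, 6, 7, 8, 9, 10, 11, 12}); total cost 3 + 15 = 18.
The greedy pick T6, T4, T2, T10 costs 24; no covering selection beats 18.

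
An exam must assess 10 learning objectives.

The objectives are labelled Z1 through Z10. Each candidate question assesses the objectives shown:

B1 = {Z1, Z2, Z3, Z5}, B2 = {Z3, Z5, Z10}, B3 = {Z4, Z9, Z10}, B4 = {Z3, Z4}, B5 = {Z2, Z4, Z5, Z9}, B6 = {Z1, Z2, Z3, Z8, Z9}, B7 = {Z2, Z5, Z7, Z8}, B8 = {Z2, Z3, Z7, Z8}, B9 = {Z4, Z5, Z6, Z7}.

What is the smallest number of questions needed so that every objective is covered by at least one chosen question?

3

B2 and B6 and B9 together: B2 ∪ B6 ∪ B9 = {Z1, Z2, Z3, Z4, Z5, Z6, Z7, Z8, Z9, Z10} — every objective is covered.
Only B9 contains Z6, so B9 is forced; the remaining 6 objectives need at least 2 more questions (each remaining question adds at most 5) — so at least 3 questions are needed, and 3 is optimal.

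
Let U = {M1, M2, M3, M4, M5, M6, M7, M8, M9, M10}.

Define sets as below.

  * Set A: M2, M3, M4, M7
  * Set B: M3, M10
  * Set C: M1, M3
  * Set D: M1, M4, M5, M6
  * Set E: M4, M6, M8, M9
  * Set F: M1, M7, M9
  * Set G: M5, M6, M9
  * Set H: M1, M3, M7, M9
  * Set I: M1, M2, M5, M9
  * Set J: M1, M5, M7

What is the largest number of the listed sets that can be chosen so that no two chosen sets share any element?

3

B, E, J are pairwise disjoint (B={M3,M10}; E={M4,M6,M8,M9}; J={M1,M5,M7}).
Every remaining set overlaps one of these, and no 4 of the listed sets are pairwise disjoint, so 3 is the maximum.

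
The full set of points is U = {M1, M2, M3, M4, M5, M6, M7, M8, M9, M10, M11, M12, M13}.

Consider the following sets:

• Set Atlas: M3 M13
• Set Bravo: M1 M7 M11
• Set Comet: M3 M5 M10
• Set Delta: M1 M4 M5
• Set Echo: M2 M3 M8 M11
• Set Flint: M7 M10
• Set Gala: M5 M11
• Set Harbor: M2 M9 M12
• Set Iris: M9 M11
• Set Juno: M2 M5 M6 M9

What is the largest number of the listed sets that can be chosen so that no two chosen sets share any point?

Atlas, Delta, Flint, Harbor are pairwise disjoint (Atlas={M3,M13}; Delta={M1,M4,M5}; Flint={M7,M10}; Harbor={M2,M9,M12}).
Every remaining set overlaps one of these, and no 5 of the listed sets are pairwise disjoint, so 4 is the maximum.

4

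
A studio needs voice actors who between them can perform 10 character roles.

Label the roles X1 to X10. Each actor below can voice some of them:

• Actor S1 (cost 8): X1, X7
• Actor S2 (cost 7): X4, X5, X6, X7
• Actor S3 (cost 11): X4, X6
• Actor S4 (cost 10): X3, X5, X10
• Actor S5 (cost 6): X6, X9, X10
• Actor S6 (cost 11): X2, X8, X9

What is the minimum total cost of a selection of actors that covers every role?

36

S1, S2, S4, S6 together cover every role (S1 ∪ S2 ∪ S4 ∪ S6 = {X1, X2, X3, X4, X5, X6, X7, X8, X9, X10}); total cost 8 + 7 + 10 + 11 = 36.
The greedy pick S2, S5, S6, S1, S4 costs 42; no covering selection beats 36.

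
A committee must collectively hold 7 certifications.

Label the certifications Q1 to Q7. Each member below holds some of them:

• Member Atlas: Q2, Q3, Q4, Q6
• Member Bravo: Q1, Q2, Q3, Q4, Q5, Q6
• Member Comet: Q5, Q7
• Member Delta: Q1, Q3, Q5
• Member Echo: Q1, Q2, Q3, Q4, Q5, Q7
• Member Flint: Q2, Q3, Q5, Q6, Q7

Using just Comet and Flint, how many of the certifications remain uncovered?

2

Union of Comet, Flint = {Q2, Q3, Q5, Q6, Q7}.
Not covered: Q1, Q4 — 2 certifications.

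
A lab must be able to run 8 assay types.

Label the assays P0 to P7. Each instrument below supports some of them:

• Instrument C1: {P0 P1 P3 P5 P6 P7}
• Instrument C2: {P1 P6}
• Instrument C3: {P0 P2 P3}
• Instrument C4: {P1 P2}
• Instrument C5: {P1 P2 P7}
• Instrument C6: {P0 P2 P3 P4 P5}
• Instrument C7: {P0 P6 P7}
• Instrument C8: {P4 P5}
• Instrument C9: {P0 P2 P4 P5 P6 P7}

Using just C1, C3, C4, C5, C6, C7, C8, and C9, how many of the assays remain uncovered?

Union of C1, C3, C4, C5, C6, C7, C8, C9 = {P0, P1, P2, P3, P4, P5, P6, P7} — that's every assay, so 0 are uncovered.

0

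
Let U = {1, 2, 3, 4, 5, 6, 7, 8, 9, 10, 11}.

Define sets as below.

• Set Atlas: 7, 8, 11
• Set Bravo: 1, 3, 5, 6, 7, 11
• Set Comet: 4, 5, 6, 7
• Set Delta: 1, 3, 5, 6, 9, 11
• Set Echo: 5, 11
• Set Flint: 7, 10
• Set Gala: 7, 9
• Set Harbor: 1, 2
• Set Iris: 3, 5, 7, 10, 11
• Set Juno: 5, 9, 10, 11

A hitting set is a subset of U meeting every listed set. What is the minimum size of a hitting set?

The 3 points {1, 5, 7} hit every set.
The sets Echo, Flint, Harbor are pairwise disjoint, so any hitting set needs a separate point for each — at least 3. Hence 3 is optimal.

3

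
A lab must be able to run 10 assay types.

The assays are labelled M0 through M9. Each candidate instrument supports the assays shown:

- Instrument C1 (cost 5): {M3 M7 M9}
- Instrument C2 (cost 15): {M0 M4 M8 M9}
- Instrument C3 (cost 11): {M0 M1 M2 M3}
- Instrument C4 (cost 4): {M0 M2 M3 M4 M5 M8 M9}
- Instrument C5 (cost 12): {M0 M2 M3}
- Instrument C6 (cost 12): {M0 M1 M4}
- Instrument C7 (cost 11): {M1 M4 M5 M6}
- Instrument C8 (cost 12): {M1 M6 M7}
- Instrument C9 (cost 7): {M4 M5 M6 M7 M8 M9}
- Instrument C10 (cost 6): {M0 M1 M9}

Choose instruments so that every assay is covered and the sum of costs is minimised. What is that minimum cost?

C4, C8 together cover every assay (C4 ∪ C8 = {M0, M1, M2, M3, M4, M5, M6, M7, M8, M9}); total cost 4 + 12 = 16.
The greedy pick C4, C9, C10 costs 17; no covering selection beats 16.

16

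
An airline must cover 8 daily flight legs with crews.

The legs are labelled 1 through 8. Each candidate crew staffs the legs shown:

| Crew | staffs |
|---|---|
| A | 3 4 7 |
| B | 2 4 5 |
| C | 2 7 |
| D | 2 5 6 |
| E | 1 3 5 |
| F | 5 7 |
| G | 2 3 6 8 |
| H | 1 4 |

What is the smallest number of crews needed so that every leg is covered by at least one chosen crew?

Take {A, E, G}. Their union is {1, 2, 3, 4, 5, 6, 7, 8}, which is all 8 legs.
Only G contains 8, so G is forced; the remaining 4 legs need at least 2 more crews (each remaining crew adds at most 2) — so at least 3 crews are needed, and 3 is optimal.

3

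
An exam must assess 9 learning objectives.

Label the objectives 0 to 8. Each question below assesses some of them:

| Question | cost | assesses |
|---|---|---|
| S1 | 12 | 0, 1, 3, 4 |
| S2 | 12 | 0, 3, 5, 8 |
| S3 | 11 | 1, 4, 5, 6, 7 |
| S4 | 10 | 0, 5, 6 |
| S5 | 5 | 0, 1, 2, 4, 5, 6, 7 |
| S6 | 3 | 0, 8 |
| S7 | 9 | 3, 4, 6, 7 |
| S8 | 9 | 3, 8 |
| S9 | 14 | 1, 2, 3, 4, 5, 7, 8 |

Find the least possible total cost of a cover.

14

S5, S8 together cover every objective (S5 ∪ S8 = {0, 1, 2, 3, 4, 5, 6, 7, 8}); total cost 5 + 9 = 14.
The greedy pick S5, S6, S7 costs 17; no covering selection beats 14.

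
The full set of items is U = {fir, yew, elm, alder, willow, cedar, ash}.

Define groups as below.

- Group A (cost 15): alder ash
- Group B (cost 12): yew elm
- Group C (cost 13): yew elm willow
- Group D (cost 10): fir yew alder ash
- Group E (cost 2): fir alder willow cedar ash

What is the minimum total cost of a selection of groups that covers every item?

14

B, E together cover every item (B ∪ E = {fir, yew, elm, alder, willow, cedar, ash}); total cost 12 + 2 = 14.
No covering selection has total cost below 14.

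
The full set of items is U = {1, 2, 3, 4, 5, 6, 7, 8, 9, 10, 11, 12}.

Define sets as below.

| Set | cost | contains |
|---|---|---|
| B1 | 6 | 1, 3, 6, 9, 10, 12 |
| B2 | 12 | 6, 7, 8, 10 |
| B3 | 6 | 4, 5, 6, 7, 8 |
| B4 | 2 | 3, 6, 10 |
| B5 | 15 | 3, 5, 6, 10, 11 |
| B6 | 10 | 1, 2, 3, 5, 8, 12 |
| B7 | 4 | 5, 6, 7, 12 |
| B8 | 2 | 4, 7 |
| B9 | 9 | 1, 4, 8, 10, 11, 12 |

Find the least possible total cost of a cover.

27

B1, B6, B8, B9 together cover every item (B1 ∪ B6 ∪ B8 ∪ B9 = {1, 2, 3, 4, 5, 6, 7, 8, 9, 10, 11, 12}); total cost 6 + 10 + 2 + 9 = 27.
The greedy pick B4, B8, B1, B3, B9, B6 costs 35; no covering selection beats 27.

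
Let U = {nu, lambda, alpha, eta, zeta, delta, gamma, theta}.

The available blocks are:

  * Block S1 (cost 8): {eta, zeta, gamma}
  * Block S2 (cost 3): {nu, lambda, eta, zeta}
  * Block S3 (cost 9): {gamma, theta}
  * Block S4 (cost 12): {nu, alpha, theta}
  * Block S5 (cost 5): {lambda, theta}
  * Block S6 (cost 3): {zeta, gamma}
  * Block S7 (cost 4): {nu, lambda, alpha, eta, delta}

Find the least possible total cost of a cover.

S5, S6, S7 together cover every item (S5 ∪ S6 ∪ S7 = {nu, lambda, alpha, eta, zeta, delta, gamma, theta}); total cost 5 + 3 + 4 = 12.
The greedy pick S2, S7, S6, S5 costs 15; no covering selection beats 12.

12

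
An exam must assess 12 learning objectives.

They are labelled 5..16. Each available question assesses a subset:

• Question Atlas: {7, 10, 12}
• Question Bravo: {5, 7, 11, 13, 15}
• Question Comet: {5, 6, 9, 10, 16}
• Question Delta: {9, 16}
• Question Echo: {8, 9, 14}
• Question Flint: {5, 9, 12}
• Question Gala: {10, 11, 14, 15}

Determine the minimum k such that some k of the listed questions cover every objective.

4

Take {Atlas, Bravo, Comet, Echo}. Their union is {5, 6, 7, 8, 9, 10, 11, 12, 13, 14, 15, 16}, which is all 12 objectives.
No 3 of the 7 questions cover everything (all 35 combinations miss at least one objective), so 4 is optimal.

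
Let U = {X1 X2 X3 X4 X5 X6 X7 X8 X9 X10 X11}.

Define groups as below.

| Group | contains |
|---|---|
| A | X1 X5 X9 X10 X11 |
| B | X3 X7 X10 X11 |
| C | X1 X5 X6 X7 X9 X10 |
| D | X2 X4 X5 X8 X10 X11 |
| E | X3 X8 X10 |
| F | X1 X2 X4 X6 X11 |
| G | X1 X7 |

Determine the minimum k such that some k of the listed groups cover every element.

C and E and F together: C ∪ E ∪ F = {X1, X2, X3, X4, X5, X6, X7, X8, X9, X10, X11} — every element is covered.
No 2 of the 7 groups cover everything (all 21 combinations miss at least one element), so 3 is optimal.

3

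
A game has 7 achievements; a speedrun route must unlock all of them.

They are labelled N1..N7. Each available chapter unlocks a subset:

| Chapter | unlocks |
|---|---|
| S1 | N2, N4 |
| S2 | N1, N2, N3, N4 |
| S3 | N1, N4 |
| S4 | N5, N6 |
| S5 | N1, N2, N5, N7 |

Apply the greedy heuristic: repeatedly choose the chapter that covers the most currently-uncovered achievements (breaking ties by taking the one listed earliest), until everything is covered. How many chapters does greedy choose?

3

Greedy: pick S2 (covers 4 new) → pick S4 (covers 2 new) → pick S5 (covers 1 new). Total picks: 3.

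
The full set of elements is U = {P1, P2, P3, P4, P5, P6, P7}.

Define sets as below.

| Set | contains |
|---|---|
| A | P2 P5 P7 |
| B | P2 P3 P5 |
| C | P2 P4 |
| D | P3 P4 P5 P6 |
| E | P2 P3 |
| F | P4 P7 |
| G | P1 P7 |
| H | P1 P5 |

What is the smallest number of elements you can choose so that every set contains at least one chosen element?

Take T = {P2, P5, P7}. Each listed set contains at least one of these, so T is a hitting set of size 3.
The sets E, F, H are pairwise disjoint, so any hitting set needs a separate element for each — at least 3. Hence 3 is optimal.

3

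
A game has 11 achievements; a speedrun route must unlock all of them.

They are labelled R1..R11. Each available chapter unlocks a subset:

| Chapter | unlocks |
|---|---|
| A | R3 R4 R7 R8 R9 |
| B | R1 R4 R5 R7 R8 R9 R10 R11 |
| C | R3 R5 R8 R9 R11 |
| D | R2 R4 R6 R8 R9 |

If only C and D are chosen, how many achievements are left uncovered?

3

Union of C, D = {R2, R3, R4, R5, R6, R8, R9, R11}.
Not covered: R1, R7, R10 — 3 achievements.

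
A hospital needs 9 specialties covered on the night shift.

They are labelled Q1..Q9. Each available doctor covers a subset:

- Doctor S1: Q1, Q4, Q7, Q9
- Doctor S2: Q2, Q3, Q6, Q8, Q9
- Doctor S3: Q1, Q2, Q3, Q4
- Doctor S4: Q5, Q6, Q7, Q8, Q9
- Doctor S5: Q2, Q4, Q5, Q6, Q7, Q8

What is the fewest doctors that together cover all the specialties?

S3 and S4 together: S3 ∪ S4 = {Q1, Q2, Q3, Q4, Q5, Q6, Q7, Q8, Q9} — every specialty is covered.
No single doctor has all 9 specialties (the largest, S5, has 6), so 2 is optimal.

2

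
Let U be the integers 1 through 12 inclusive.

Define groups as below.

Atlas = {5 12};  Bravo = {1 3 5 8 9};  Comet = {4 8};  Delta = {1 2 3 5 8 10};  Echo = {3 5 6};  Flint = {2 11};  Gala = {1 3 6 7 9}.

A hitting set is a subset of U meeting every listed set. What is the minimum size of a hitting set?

4

H = {2, 3, 4, 12} meets every group (each contains at least one member of H), and |H| = 4.
The groups Atlas, Comet, Flint, Gala are pairwise disjoint, so any hitting set needs a separate item for each — at least 4. Hence 4 is optimal.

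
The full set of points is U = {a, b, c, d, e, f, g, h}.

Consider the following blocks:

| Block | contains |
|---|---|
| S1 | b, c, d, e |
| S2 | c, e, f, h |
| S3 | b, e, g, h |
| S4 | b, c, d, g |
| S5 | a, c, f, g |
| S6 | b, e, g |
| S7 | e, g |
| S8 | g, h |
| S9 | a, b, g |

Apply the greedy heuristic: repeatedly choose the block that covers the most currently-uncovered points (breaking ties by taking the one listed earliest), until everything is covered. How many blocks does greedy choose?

3

Greedy: pick S1 (covers 4 new) → pick S5 (covers 3 new) → pick S2 (covers 1 new). Total picks: 3.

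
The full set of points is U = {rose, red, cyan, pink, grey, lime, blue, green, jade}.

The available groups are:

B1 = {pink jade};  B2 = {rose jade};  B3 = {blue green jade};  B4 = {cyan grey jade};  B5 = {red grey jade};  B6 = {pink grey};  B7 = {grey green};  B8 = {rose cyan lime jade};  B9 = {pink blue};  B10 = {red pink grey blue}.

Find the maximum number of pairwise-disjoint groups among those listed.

3

B7, B8, B9 are pairwise disjoint (B7={grey,green}; B8={rose,cyan,lime,jade}; B9={pink,blue}).
Every remaining group overlaps one of these, and no 4 of the listed groups are pairwise disjoint, so 3 is the maximum.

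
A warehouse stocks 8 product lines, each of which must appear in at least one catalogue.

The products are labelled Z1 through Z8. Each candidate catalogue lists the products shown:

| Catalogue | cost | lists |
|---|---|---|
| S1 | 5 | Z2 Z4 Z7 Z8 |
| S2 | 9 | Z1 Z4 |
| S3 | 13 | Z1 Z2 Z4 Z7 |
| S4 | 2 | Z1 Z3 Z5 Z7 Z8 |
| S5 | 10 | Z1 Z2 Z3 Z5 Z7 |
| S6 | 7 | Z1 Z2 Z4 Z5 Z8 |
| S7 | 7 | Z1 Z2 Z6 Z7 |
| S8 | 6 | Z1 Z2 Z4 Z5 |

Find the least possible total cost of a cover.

S1, S4, S7 together cover every product (S1 ∪ S4 ∪ S7 = {Z1, Z2, Z3, Z4, Z5, Z6, Z7, Z8}); total cost 5 + 2 + 7 = 14.
No covering selection has total cost below 14.

14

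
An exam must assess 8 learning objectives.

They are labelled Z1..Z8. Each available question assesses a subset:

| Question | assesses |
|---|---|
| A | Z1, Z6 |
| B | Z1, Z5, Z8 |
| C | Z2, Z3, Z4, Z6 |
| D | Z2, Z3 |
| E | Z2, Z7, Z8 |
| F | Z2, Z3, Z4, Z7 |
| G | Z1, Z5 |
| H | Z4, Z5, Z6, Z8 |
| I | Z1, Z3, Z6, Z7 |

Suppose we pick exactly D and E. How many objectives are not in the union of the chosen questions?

Union of D, E = {Z2, Z3, Z7, Z8}.
Not covered: Z1, Z4, Z5, Z6 — 4 objectives.

4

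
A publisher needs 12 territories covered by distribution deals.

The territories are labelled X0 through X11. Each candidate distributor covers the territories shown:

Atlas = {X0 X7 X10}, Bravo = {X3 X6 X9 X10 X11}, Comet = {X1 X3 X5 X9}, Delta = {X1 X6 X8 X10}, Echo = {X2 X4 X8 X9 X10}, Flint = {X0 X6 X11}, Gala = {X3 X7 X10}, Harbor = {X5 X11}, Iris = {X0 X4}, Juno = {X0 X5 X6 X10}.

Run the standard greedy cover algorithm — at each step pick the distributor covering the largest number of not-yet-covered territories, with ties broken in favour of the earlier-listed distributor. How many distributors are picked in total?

Greedy: pick Bravo (covers 5 new) → pick Echo (covers 3 new) → pick Atlas (covers 2 new) → pick Comet (covers 2 new). Total picks: 4.

4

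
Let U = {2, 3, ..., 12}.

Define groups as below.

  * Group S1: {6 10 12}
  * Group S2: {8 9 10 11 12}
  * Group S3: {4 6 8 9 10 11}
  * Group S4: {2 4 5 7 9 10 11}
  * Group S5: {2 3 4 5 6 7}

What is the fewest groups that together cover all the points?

2

Take {S2, S5}. Their union is {2, 3, 4, 5, 6, 7, 8, 9, 10, 11, 12}, which is all 11 points.
No single group has all 11 points (the largest, S4, has 7), so 2 is optimal.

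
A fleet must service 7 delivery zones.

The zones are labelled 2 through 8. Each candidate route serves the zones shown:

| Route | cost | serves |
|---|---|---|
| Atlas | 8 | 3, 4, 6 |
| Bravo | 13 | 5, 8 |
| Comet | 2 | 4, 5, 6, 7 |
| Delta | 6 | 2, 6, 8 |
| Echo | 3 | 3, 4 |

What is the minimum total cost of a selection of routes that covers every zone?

Comet, Delta, Echo together cover every zone (Comet ∪ Delta ∪ Echo = {2, 3, 4, 5, 6, 7, 8}); total cost 2 + 6 + 3 = 11.
No covering selection has total cost below 11.

11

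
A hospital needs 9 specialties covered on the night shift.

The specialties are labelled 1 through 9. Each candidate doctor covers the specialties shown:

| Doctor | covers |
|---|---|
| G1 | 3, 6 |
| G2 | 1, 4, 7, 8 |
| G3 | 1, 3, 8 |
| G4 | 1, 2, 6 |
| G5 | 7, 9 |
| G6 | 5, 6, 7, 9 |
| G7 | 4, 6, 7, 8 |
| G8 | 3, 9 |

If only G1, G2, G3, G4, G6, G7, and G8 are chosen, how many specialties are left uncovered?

Union of G1, G2, G3, G4, G6, G7, G8 = {1, 2, 3, 4, 5, 6, 7, 8, 9} — that's every specialty, so 0 are uncovered.

0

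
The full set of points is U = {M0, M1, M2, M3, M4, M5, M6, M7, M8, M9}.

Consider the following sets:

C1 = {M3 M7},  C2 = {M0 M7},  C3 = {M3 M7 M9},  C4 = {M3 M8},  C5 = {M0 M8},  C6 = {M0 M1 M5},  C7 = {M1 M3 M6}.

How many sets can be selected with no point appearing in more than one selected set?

C5, C7 are pairwise disjoint (C5={M0,M8}; C7={M1,M3,M6}).
Every remaining set overlaps one of these, and no 3 of the listed sets are pairwise disjoint, so 2 is the maximum.

2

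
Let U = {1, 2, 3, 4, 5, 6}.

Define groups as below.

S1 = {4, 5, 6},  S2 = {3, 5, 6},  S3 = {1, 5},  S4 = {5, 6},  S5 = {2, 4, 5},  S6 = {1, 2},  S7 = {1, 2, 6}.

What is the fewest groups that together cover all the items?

S1, S2, and S7 cover everything between them: the union {1, 2, 3, 4, 5, 6} is all of U.
Only S2 contains 3, so S2 is forced; the remaining 3 items need at least 2 more groups (each remaining group adds at most 2) — so at least 3 groups are needed, and 3 is optimal.

3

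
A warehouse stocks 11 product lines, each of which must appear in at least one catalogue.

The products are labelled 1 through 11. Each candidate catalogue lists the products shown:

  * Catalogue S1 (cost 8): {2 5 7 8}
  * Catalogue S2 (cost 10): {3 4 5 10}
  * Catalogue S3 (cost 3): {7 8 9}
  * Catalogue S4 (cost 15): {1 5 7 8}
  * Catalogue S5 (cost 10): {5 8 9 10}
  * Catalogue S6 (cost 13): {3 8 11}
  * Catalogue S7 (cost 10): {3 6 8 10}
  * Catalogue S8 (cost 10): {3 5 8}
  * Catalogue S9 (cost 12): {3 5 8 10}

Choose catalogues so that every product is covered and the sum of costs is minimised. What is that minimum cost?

59

S1, S2, S3, S4, S6, S7 together cover every product (S1 ∪ S2 ∪ S3 ∪ S4 ∪ S6 ∪ S7 = {1, 2, 3, 4, 5, 6, 7, 8, 9, 10, 11}); total cost 8 + 10 + 3 + 15 + 13 + 10 = 59.
No covering selection has total cost below 59.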